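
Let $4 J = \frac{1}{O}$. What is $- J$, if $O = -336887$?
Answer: $\frac{1}{1347548} \approx 7.4209 \cdot 10^{-7}$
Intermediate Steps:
$J = - \frac{1}{1347548}$ ($J = \frac{1}{4 \left(-336887\right)} = \frac{1}{4} \left(- \frac{1}{336887}\right) = - \frac{1}{1347548} \approx -7.4209 \cdot 10^{-7}$)
$- J = \left(-1\right) \left(- \frac{1}{1347548}\right) = \frac{1}{1347548}$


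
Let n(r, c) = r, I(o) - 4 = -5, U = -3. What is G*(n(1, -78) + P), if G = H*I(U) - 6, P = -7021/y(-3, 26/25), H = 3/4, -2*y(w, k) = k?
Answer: -2369763/26 ≈ -91145.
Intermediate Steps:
I(o) = -1 (I(o) = 4 - 5 = -1)
y(w, k) = -k/2
H = ¾ (H = 3*(¼) = ¾ ≈ 0.75000)
P = 175525/13 (P = -7021/((-13/25)) = -7021/((-½*26/25)) = -7021/(-13/25) = -7021*(-25/13) = 175525/13 ≈ 13502.)
G = -27/4 (G = (¾)*(-1) - 6 = -¾ - 6 = -27/4 ≈ -6.7500)
G*(n(1, -78) + P) = -27*(1 + 175525/13)/4 = -27/4*175538/13 = -2369763/26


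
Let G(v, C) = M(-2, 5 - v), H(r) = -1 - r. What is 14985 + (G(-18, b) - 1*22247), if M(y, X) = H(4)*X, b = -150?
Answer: -7377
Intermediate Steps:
M(y, X) = -5*X (M(y, X) = (-1 - 1*4)*X = (-1 - 4)*X = -5*X)
G(v, C) = -25 + 5*v (G(v, C) = -5*(5 - v) = -25 + 5*v)
14985 + (G(-18, b) - 1*22247) = 14985 + ((-25 + 5*(-18)) - 1*22247) = 14985 + ((-25 - 90) - 22247) = 14985 + (-115 - 22247) = 14985 - 22362 = -7377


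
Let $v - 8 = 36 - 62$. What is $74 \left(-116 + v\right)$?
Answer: $-9916$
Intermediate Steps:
$v = -18$ ($v = 8 + \left(36 - 62\right) = 8 - 26 = -18$)
$74 \left(-116 + v\right) = 74 \left(-116 - 18\right) = 74 \left(-134\right) = -9916$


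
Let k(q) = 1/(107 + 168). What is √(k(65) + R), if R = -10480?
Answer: 191*I*√869/55 ≈ 102.37*I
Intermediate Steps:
k(q) = 1/275
√(k(65) + R) = √(1/275 - 10480) = √(-2881999/275) = 191*I*√869/55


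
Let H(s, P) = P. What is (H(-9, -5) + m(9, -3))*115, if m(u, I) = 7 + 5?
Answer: 805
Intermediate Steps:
m(u, I) = 12
(H(-9, -5) + m(9, -3))*115 = (-5 + 12)*115 = 7*115 = 805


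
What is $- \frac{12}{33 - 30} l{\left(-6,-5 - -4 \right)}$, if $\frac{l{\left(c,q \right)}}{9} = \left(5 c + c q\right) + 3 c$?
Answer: $1512$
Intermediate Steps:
$l{\left(c,q \right)} = 72 c + 9 c q$ ($l{\left(c,q \right)} = 9 \left(\left(5 c + c q\right) + 3 c\right) = 9 \left(8 c + c q\right) = 72 c + 9 c q$)
$- \frac{12}{33 - 30} l{\left(-6,-5 - -4 \right)} = - \frac{12}{33 - 30} \cdot 9 \left(-6\right) \left(8 - 1\right) = - \frac{12}{3} \cdot 9 \left(-6\right) \left(8 + \left(-5 + 4\right)\right) = \left(-12\right) \frac{1}{3} \cdot 9 \left(-6\right) \left(8 - 1\right) = - 4 \cdot 9 \left(-6\right) 7 = \left(-4\right) \left(-378\right) = 1512$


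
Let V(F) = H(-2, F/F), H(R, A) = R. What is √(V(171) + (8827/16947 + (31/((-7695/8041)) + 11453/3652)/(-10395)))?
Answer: I*√1033479284520576863991/26458164810 ≈ 1.215*I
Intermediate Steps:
V(F) = -2
√(V(171) + (8827/16947 + (31/((-7695/8041)) + 11453/3652)/(-10395))) = √(-2 + (8827/16947 + (31/((-7695/8041)) + 11453/3652)/(-10395))) = √(-2 + (8827*(1/16947) + (31/((-7695*1/8041)) + 11453*(1/3652))*(-1/10395))) = √(-2 + (1261/2421 + (31/(-7695/8041) + 11453/3652)*(-1/10395))) = √(-2 + (1261/2421 + (31*(-8041/7695) + 11453/3652)*(-1/10395))) = √(-2 + (1261/2421 + (-249271/7695 + 11453/3652)*(-1/10395))) = √(-2 + (1261/2421 - 822206857/28102140*(-1/10395))) = √(-2 + (1261/2421 + 822206857/292121745300)) = √(-2 + 41150675958233/78580749485700) = √(-116010823013167/78580749485700) = I*√1033479284520576863991/26458164810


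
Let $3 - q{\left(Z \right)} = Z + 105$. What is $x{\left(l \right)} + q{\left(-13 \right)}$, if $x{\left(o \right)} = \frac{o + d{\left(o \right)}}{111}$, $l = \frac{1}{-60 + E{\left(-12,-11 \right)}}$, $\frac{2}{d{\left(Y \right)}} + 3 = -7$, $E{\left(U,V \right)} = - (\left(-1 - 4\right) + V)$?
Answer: $- \frac{2173429}{24420} \approx -89.002$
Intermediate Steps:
$q{\left(Z \right)} = -102 - Z$ ($q{\left(Z \right)} = 3 - \left(Z + 105\right) = 3 - \left(105 + Z\right) = -102 - Z$)
$E{\left(U,V \right)} = 5 - V$ ($E{\left(U,V \right)} = - (-5 + V) = 5 - V$)
$d{\left(Y \right)} = - \frac{1}{5}$ ($d{\left(Y \right)} = \frac{2}{-3 - 7} = \frac{2}{-10} = 2 \left(- \frac{1}{10}\right) = - \frac{1}{5}$)
$l = - \frac{1}{44}$ ($l = \frac{1}{-60 + \left(5 - -11\right)} = \frac{1}{-60 + \left(5 + 11\right)} = \frac{1}{-60 + 16} = \frac{1}{-44} = - \frac{1}{44} \approx -0.022727$)
$x{\left(o \right)} = - \frac{1}{555} + \frac{o}{111}$ ($x{\left(o \right)} = \frac{o - \frac{1}{5}}{111} = \left(- \frac{1}{5} + o\right) \frac{1}{111} = - \frac{1}{555} + \frac{o}{111}$)
$x{\left(l \right)} + q{\left(-13 \right)} = \left(- \frac{1}{555} + \frac{1}{111} \left(- \frac{1}{44}\right)\right) - 89 = \left(- \frac{1}{555} - \frac{1}{4884}\right) + \left(-102 + 13\right) = - \frac{49}{24420} - 89 = - \frac{2173429}{24420}$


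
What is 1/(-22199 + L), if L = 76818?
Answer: 1/54619 ≈ 1.8309e-5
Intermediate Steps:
1/(-22199 + L) = 1/(-22199 + 76818) = 1/54619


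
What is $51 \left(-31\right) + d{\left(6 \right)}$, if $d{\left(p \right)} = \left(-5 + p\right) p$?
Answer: $-1575$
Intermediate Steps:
$d{\left(p \right)} = p \left(-5 + p\right)$
$51 \left(-31\right) + d{\left(6 \right)} = 51 \left(-31\right) + 6 \left(-5 + 6\right) = -1581 + 6 \cdot 1 = -1581 + 6 = -1575$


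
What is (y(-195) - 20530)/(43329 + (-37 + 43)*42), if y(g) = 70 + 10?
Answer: -20450/43581 ≈ -0.46924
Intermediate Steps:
y(g) = 80
(y(-195) - 20530)/(43329 + (-37 + 43)*42) = (80 - 20530)/(43329 + (-37 + 43)*42) = -20450/(43329 + 6*42) = -20450/(43329 + 252) = -20450/43581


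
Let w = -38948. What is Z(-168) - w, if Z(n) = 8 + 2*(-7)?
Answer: 38942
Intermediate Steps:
Z(n) = -6 (Z(n) = 8 - 14 = -6)
Z(-168) - w = -6 - 1*(-38948) = -6 + 38948 = 38942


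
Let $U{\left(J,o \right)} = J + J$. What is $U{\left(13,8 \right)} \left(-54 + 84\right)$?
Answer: $780$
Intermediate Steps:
$U{\left(J,o \right)} = 2 J$
$U{\left(13,8 \right)} \left(-54 + 84\right) = 2 \cdot 13 \left(-54 + 84\right) = 26 \cdot 30 = 780$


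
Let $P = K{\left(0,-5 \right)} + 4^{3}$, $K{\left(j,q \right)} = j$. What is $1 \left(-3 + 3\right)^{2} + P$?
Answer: $64$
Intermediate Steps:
$P = 64$ ($P = 0 + 4^{3} = 0 + 64 = 64$)
$1 \left(-3 + 3\right)^{2} + P = 1 \left(-3 + 3\right)^{2} + 64 = 1 \cdot 0^{2} + 64 = 1 \cdot 0 + 64 = 0 + 64 = 64$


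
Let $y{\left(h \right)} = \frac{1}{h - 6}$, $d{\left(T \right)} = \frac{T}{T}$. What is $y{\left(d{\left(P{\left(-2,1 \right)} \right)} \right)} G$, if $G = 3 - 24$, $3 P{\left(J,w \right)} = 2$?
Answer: $\frac{21}{5} \approx 4.2$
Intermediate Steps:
$P{\left(J,w \right)} = \frac{2}{3}$ ($P{\left(J,w \right)} = \frac{1}{3} \cdot 2 = \frac{2}{3}$)
$d{\left(T \right)} = 1$
$y{\left(h \right)} = \frac{1}{-6 + h}$
$G = -21$ ($G = 3 - 24 = -21$)
$y{\left(d{\left(P{\left(-2,1 \right)} \right)} \right)} G = \frac{1}{-6 + 1} \left(-21\right) = \frac{1}{-5} \left(-21\right) = \left(- \frac{1}{5}\right) \left(-21\right) = \frac{21}{5}$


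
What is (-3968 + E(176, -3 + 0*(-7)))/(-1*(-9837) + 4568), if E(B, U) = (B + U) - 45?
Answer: -768/2881 ≈ -0.26657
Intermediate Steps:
E(B, U) = -45 + B + U
(-3968 + E(176, -3 + 0*(-7)))/(-1*(-9837) + 4568) = (-3968 + (-45 + 176 + (-3 + 0*(-7))))/(-1*(-9837) + 4568) = (-3968 + (-45 + 176 + (-3 + 0)))/(9837 + 4568) = (-3968 + (-45 + 176 - 3))/14405 = (-3968 + 128)*(1/14405) = -3840*1/14405 = -768/2881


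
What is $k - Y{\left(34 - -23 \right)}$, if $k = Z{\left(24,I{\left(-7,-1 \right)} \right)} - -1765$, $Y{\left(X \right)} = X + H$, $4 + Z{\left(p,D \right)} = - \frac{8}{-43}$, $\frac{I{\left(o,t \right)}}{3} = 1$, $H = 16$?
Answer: $\frac{72592}{43} \approx 1688.2$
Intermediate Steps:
$I{\left(o,t \right)} = 3$ ($I{\left(o,t \right)} = 3 \cdot 1 = 3$)
$Z{\left(p,D \right)} = - \frac{164}{43}$ ($Z{\left(p,D \right)} = -4 - \frac{8}{-43} = -4 - - \frac{8}{43} = -4 + \frac{8}{43} = - \frac{164}{43}$)
$Y{\left(X \right)} = 16 + X$ ($Y{\left(X \right)} = X + 16 = 16 + X$)
$k = \frac{75731}{43}$ ($k = - \frac{164}{43} - -1765 = - \frac{164}{43} + 1765 = \frac{75731}{43} \approx 1761.2$)
$k - Y{\left(34 - -23 \right)} = \frac{75731}{43} - \left(16 + \left(34 - -23\right)\right) = \frac{75731}{43} - \left(16 + \left(34 + 23\right)\right) = \frac{75731}{43} - \left(16 + 57\right) = \frac{75731}{43} - 73 = \frac{72592}{43}$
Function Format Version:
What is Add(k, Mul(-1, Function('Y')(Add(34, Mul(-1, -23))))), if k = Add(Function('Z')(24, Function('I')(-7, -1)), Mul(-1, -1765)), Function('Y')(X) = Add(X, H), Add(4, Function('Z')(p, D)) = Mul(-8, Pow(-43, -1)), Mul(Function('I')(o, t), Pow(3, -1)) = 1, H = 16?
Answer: Rational(72592, 43) ≈ 1688.2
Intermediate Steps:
Function('I')(o, t) = 3 (Function('I')(o, t) = Mul(3, 1) = 3)
Function('Z')(p, D) = Rational(-164, 43) (Function('Z')(p, D) = Add(-4, Mul(-8, Pow(-43, -1))) = Add(-4, Mul(-8, Rational(-1, 43))) = Add(-4, Rational(8, 43)) = Rational(-164, 43))
Function('Y')(X) = Add(16, X) (Function('Y')(X) = Add(X, 16) = Add(16, X))
k = Rational(75731, 43) (k = Add(Rational(-164, 43), Mul(-1, -1765)) = Add(Rational(-164, 43), 1765) = Rational(75731, 43) ≈ 1761.2)
Add(k, Mul(-1, Function('Y')(Add(34, Mul(-1, -23))))) = Add(Rational(75731, 43), Mul(-1, Add(16, Add(34, Mul(-1, -23))))) = Add(Rational(75731, 43), Mul(-1, Add(16, Add(34, 23)))) = Add(Rational(75731, 43), Mul(-1, Add(16, 57))) = Add(Rational(75731, 43), Mul(-1, 73)) = Add(Rational(75731, 43), -73) = Rational(72592, 43)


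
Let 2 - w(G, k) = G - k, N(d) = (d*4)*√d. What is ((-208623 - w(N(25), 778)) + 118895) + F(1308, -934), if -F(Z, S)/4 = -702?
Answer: -87200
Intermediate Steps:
F(Z, S) = 2808 (F(Z, S) = -4*(-702) = 2808)
N(d) = 4*d^(3/2) (N(d) = (4*d)*√d = 4*d^(3/2))
w(G, k) = 2 + k - G (w(G, k) = 2 - (G - k) = 2 + (k - G) = 2 + k - G)
((-208623 - w(N(25), 778)) + 118895) + F(1308, -934) = ((-208623 - (2 + 778 - 4*25^(3/2))) + 118895) + 2808 = ((-208623 - (2 + 778 - 4*125)) + 118895) + 2808 = ((-208623 - (2 + 778 - 1*500)) + 118895) + 2808 = ((-208623 - (2 + 778 - 500)) + 118895) + 2808 = ((-208623 - 1*280) + 118895) + 2808 = ((-208623 - 280) + 118895) + 2808 = (-208903 + 118895) + 2808 = -90008 + 2808 = -87200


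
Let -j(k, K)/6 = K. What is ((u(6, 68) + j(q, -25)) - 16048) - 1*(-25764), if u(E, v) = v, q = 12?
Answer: 9934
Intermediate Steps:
j(k, K) = -6*K
((u(6, 68) + j(q, -25)) - 16048) - 1*(-25764) = ((68 - 6*(-25)) - 16048) - 1*(-25764) = ((68 + 150) - 16048) + 25764 = (218 - 16048) + 25764 = -15830 + 25764 = 9934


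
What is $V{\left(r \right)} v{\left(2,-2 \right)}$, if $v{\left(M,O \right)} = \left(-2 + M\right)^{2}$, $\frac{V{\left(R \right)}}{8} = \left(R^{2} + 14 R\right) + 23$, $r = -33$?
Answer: $0$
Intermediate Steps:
$V{\left(R \right)} = 184 + 8 R^{2} + 112 R$ ($V{\left(R \right)} = 8 \left(\left(R^{2} + 14 R\right) + 23\right) = 8 \left(23 + R^{2} + 14 R\right) = 184 + 8 R^{2} + 112 R$)
$V{\left(r \right)} v{\left(2,-2 \right)} = \left(184 + 8 \left(-33\right)^{2} + 112 \left(-33\right)\right) \left(-2 + 2\right)^{2} = \left(184 + 8 \cdot 1089 - 3696\right) 0^{2} = \left(184 + 8712 - 3696\right) 0 = 5200 \cdot 0 = 0$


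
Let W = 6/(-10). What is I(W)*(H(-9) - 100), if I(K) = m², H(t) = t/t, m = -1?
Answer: -99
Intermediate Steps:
H(t) = 1
W = -⅗ (W = 6*(-⅒) = -⅗ ≈ -0.60000)
I(K) = 1 (I(K) = (-1)² = 1)
I(W)*(H(-9) - 100) = 1*(1 - 100) = 1*(-99) = -99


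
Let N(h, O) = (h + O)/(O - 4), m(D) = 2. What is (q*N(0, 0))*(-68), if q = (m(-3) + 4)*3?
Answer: 0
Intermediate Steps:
N(h, O) = (O + h)/(-4 + O)
q = 18 (q = (2 + 4)*3 = 6*3 = 18)
(q*N(0, 0))*(-68) = (18*((0 + 0)/(-4 + 0)))*(-68) = (18*(0/(-4)))*(-68) = (18*(-¼*0))*(-68) = (18*0)*(-68) = 0*(-68) = 0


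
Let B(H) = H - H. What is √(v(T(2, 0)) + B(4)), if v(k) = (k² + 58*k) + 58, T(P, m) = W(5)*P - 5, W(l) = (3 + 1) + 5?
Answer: 3*√109 ≈ 31.321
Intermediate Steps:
W(l) = 9 (W(l) = 4 + 5 = 9)
T(P, m) = -5 + 9*P (T(P, m) = 9*P - 5 = -5 + 9*P)
v(k) = 58 + k² + 58*k
B(H) = 0
√(v(T(2, 0)) + B(4)) = √((58 + (-5 + 9*2)² + 58*(-5 + 9*2)) + 0) = √((58 + (-5 + 18)² + 58*(-5 + 18)) + 0) = √((58 + 13² + 58*13) + 0) = √((58 + 169 + 754) + 0) = √(981 + 0) = √981 = 3*√109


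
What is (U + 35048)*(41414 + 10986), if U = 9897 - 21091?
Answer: 1249949600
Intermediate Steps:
U = -11194
(U + 35048)*(41414 + 10986) = (-11194 + 35048)*(41414 + 10986) = 23854*52400 = 1249949600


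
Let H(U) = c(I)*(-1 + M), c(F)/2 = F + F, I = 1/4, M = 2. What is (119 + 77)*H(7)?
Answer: 196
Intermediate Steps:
I = ¼ ≈ 0.25000
c(F) = 4*F (c(F) = 2*(F + F) = 2*(2*F) = 4*F)
H(U) = 1 (H(U) = (4*(¼))*(-1 + 2) = 1*1 = 1)
(119 + 77)*H(7) = (119 + 77)*1 = 196*1 = 196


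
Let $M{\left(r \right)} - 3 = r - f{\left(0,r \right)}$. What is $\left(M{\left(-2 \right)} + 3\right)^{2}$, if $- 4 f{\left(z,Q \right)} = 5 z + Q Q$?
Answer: $25$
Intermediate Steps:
$f{\left(z,Q \right)} = - \frac{5 z}{4} - \frac{Q^{2}}{4}$ ($f{\left(z,Q \right)} = - \frac{5 z + Q Q}{4} = - \frac{5 z + Q^{2}}{4} = - \frac{Q^{2} + 5 z}{4} = - \frac{5 z}{4} - \frac{Q^{2}}{4}$)
$M{\left(r \right)} = 3 + r + \frac{r^{2}}{4}$ ($M{\left(r \right)} = 3 - \left(0 - r - \frac{r^{2}}{4}\right) = 3 - \left(- r - \frac{r^{2}}{4}\right) = 3 + \left(r - - \frac{r^{2}}{4}\right) = 3 + \left(r + \frac{r^{2}}{4}\right) = 3 + r + \frac{r^{2}}{4}$)
$\left(M{\left(-2 \right)} + 3\right)^{2} = \left(\left(3 - 2 + \frac{\left(-2\right)^{2}}{4}\right) + 3\right)^{2} = \left(\left(3 - 2 + \frac{1}{4} \cdot 4\right) + 3\right)^{2} = \left(\left(3 - 2 + 1\right) + 3\right)^{2} = \left(2 + 3\right)^{2} = 5^{2} = 25$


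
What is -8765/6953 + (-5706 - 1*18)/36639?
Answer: -13368141/9435221 ≈ -1.4168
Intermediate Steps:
-8765/6953 + (-5706 - 1*18)/36639 = -8765*1/6953 + (-5706 - 18)*(1/36639) = -8765/6953 - 5724*1/36639 = -8765/6953 - 212/1357 = -13368141/9435221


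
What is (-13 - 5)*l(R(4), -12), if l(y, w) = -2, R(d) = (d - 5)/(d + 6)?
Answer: 36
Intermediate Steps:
R(d) = (-5 + d)/(6 + d)
(-13 - 5)*l(R(4), -12) = (-13 - 5)*(-2) = -18*(-2) = 36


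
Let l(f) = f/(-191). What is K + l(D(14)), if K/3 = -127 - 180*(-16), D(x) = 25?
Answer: 1577444/191 ≈ 8258.9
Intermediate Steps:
K = 8259 (K = 3*(-127 - 180*(-16)) = 3*(-127 + 2880) = 3*2753 = 8259)
l(f) = -f/191 (l(f) = f*(-1/191) = -f/191)
K + l(D(14)) = 8259 - 1/191*25 = 8259 - 25/191 = 1577444/191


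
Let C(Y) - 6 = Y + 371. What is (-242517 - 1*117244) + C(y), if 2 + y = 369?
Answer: -359017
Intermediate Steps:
y = 367 (y = -2 + 369 = 367)
C(Y) = 377 + Y (C(Y) = 6 + (Y + 371) = 6 + (371 + Y) = 377 + Y)
(-242517 - 1*117244) + C(y) = (-242517 - 1*117244) + (377 + 367) = (-242517 - 117244) + 744 = -359761 + 744 = -359017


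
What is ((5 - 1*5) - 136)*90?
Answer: -12240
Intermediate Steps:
((5 - 1*5) - 136)*90 = ((5 - 5) - 136)*90 = (0 - 136)*90 = -136*90 = -12240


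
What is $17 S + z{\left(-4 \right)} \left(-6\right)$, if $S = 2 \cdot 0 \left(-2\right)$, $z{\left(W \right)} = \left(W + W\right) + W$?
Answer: $72$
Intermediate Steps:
$z{\left(W \right)} = 3 W$ ($z{\left(W \right)} = 2 W + W = 3 W$)
$S = 0$ ($S = 0 \left(-2\right) = 0$)
$17 S + z{\left(-4 \right)} \left(-6\right) = 17 \cdot 0 + 3 \left(-4\right) \left(-6\right) = 0 - -72 = 0 + 72 = 72$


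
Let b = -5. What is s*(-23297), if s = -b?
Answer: -116485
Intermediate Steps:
s = 5 (s = -1*(-5) = 5)
s*(-23297) = 5*(-23297) = -116485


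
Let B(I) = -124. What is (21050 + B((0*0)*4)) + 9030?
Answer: 29956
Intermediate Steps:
(21050 + B((0*0)*4)) + 9030 = (21050 - 124) + 9030 = 20926 + 9030 = 29956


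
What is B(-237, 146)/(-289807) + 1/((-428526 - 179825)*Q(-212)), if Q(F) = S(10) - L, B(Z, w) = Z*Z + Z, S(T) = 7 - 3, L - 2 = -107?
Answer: -3708865696195/19217177230013 ≈ -0.19300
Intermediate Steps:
L = -105 (L = 2 - 107 = -105)
S(T) = 4
B(Z, w) = Z + Z**2 (B(Z, w) = Z**2 + Z = Z + Z**2)
Q(F) = 109 (Q(F) = 4 - 1*(-105) = 4 + 105 = 109)
B(-237, 146)/(-289807) + 1/((-428526 - 179825)*Q(-212)) = -237*(1 - 237)/(-289807) + 1/(-428526 - 179825*109) = -237*(-236)*(-1/289807) + (1/109)/(-608351) = 55932*(-1/289807) - 1/608351*1/109 = -55932/289807 - 1/66310259 = -3708865696195/19217177230013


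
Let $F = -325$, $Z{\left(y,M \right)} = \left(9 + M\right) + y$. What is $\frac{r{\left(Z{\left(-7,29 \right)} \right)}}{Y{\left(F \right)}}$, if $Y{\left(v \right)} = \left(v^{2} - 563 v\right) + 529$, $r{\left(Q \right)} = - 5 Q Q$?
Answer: $- \frac{4805}{289129} \approx -0.016619$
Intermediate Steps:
$Z{\left(y,M \right)} = 9 + M + y$
$r{\left(Q \right)} = - 5 Q^{2}$
$Y{\left(v \right)} = 529 + v^{2} - 563 v$
$\frac{r{\left(Z{\left(-7,29 \right)} \right)}}{Y{\left(F \right)}} = \frac{\left(-5\right) \left(9 + 29 - 7\right)^{2}}{529 + \left(-325\right)^{2} - -182975} = \frac{\left(-5\right) 31^{2}}{529 + 105625 + 182975} = \frac{\left(-5\right) 961}{289129} = \left(-4805\right) \frac{1}{289129} = - \frac{4805}{289129}$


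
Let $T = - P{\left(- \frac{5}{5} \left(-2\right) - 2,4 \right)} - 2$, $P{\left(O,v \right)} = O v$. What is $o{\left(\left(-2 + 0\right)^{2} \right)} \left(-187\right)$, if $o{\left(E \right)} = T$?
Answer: $374$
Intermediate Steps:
$T = -2$ ($T = - \left(- \frac{5}{5} \left(-2\right) - 2\right) 4 - 2 = - \left(\left(-5\right) \frac{1}{5} \left(-2\right) - 2\right) 4 - 2 = - \left(\left(-1\right) \left(-2\right) - 2\right) 4 - 2 = - \left(2 - 2\right) 4 - 2 = - 0 \cdot 4 - 2 = \left(-1\right) 0 - 2 = 0 - 2 = -2$)
$o{\left(E \right)} = -2$
$o{\left(\left(-2 + 0\right)^{2} \right)} \left(-187\right) = \left(-2\right) \left(-187\right) = 374$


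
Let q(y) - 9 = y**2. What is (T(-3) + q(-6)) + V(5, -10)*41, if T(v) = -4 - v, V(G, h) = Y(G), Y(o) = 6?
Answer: 290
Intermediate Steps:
V(G, h) = 6
q(y) = 9 + y**2
(T(-3) + q(-6)) + V(5, -10)*41 = ((-4 - 1*(-3)) + (9 + (-6)**2)) + 6*41 = ((-4 + 3) + (9 + 36)) + 246 = (-1 + 45) + 246 = 44 + 246 = 290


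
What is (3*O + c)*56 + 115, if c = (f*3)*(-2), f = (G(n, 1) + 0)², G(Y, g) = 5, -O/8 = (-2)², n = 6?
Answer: -13661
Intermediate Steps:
O = -32 (O = -8*(-2)² = -8*4 = -32)
f = 25 (f = (5 + 0)² = 5² = 25)
c = -150 (c = (25*3)*(-2) = 75*(-2) = -150)
(3*O + c)*56 + 115 = (3*(-32) - 150)*56 + 115 = (-96 - 150)*56 + 115 = -246*56 + 115 = -13776 + 115 = -13661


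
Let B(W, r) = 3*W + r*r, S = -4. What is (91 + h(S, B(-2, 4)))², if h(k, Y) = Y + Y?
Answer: 12321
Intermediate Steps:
B(W, r) = r² + 3*W (B(W, r) = 3*W + r² = r² + 3*W)
h(k, Y) = 2*Y
(91 + h(S, B(-2, 4)))² = (91 + 2*(4² + 3*(-2)))² = (91 + 2*(16 - 6))² = (91 + 2*10)² = (91 + 20)² = 111² = 12321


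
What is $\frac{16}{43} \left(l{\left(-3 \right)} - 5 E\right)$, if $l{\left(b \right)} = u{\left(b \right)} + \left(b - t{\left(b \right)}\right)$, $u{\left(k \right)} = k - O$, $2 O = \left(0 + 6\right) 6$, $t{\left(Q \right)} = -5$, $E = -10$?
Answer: $\frac{496}{43} \approx 11.535$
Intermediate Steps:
$O = 18$ ($O = \frac{\left(0 + 6\right) 6}{2} = \frac{6 \cdot 6}{2} = \frac{1}{2} \cdot 36 = 18$)
$u{\left(k \right)} = -18 + k$ ($u{\left(k \right)} = k - 18 = -18 + k$)
$l{\left(b \right)} = -13 + 2 b$ ($l{\left(b \right)} = \left(-18 + b\right) + \left(b - -5\right) = \left(-18 + b\right) + \left(b + 5\right) = \left(-18 + b\right) + \left(5 + b\right) = -13 + 2 b$)
$\frac{16}{43} \left(l{\left(-3 \right)} - 5 E\right) = \frac{16}{43} \left(\left(-13 + 2 \left(-3\right)\right) - -50\right) = 16 \cdot \frac{1}{43} \left(\left(-13 - 6\right) + 50\right) = \frac{16 \left(-19 + 50\right)}{43} = \frac{16}{43} \cdot 31 = \frac{496}{43}$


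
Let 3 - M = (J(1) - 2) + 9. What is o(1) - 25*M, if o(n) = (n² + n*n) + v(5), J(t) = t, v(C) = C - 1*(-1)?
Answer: 133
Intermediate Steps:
v(C) = 1 + C (v(C) = C + 1 = 1 + C)
o(n) = 6 + 2*n² (o(n) = (n² + n*n) + (1 + 5) = (n² + n²) + 6 = 2*n² + 6 = 6 + 2*n²)
M = -5 (M = 3 - ((1 - 2) + 9) = 3 - (-1 + 9) = 3 - 1*8 = 3 - 8 = -5)
o(1) - 25*M = (6 + 2*1²) - 25*(-5) = (6 + 2*1) + 125 = (6 + 2) + 125 = 8 + 125 = 133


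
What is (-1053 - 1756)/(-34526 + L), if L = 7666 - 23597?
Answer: 2809/50457 ≈ 0.055671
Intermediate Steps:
L = -15931
(-1053 - 1756)/(-34526 + L) = (-1053 - 1756)/(-34526 - 15931) = -2809/(-50457) = -2809*(-1/50457) = 2809/50457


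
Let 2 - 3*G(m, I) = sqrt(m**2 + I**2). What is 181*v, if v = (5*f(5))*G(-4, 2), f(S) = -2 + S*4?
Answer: 10860 - 10860*sqrt(5) ≈ -13424.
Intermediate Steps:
G(m, I) = 2/3 - sqrt(I**2 + m**2)/3 (G(m, I) = 2/3 - sqrt(m**2 + I**2)/3 = 2/3 - sqrt(I**2 + m**2)/3)
f(S) = -2 + 4*S
v = 60 - 60*sqrt(5) (v = (5*(-2 + 4*5))*(2/3 - sqrt(2**2 + (-4)**2)/3) = (5*(-2 + 20))*(2/3 - sqrt(4 + 16)/3) = (5*18)*(2/3 - 2*sqrt(5)/3) = 90*(2/3 - 2*sqrt(5)/3) = 60 - 60*sqrt(5) ≈ -74.164)
181*v = 181*(60 - 60*sqrt(5)) = 10860 - 10860*sqrt(5)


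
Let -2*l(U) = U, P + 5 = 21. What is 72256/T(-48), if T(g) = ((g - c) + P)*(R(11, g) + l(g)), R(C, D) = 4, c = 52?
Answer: -4516/147 ≈ -30.721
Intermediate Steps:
P = 16 (P = -5 + 21 = 16)
l(U) = -U/2
T(g) = (-36 + g)*(4 - g/2) (T(g) = ((g - 1*52) + 16)*(4 - g/2) = ((g - 52) + 16)*(4 - g/2) = ((-52 + g) + 16)*(4 - g/2) = (-36 + g)*(4 - g/2))
72256/T(-48) = 72256/(-144 + 22*(-48) - ½*(-48)²) = 72256/(-144 - 1056 - ½*2304) = 72256/(-144 - 1056 - 1152) = 72256/(-2352) = 72256*(-1/2352) = -4516/147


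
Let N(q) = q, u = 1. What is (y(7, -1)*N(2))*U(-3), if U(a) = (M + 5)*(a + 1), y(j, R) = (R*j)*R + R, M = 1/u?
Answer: -144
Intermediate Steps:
M = 1 (M = 1/1 = 1)
y(j, R) = R + j*R² (y(j, R) = j*R² + R = R + j*R²)
U(a) = 6 + 6*a (U(a) = (1 + 5)*(a + 1) = 6*(1 + a) = 6 + 6*a)
(y(7, -1)*N(2))*U(-3) = (-(1 - 1*7)*2)*(6 + 6*(-3)) = (-(1 - 7)*2)*(6 - 18) = (-1*(-6)*2)*(-12) = (6*2)*(-12) = 12*(-12) = -144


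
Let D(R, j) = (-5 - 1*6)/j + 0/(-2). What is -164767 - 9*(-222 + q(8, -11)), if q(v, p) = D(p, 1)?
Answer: -162670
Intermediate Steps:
D(R, j) = -11/j (D(R, j) = (-5 - 6)/j + 0*(-½) = -11/j + 0 = -11/j)
q(v, p) = -11 (q(v, p) = -11/1 = -11*1 = -11)
-164767 - 9*(-222 + q(8, -11)) = -164767 - 9*(-222 - 11) = -164767 - 9*(-233) = -164767 + 2097 = -162670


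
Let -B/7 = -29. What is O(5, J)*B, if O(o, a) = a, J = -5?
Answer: -1015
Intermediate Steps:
B = 203 (B = -7*(-29) = 203)
O(5, J)*B = -5*203 = -1015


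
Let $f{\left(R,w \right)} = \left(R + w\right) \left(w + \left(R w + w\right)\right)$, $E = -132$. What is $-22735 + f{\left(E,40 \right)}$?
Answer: $455665$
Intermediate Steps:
$f{\left(R,w \right)} = \left(R + w\right) \left(2 w + R w\right)$ ($f{\left(R,w \right)} = \left(R + w\right) \left(w + \left(w + R w\right)\right) = \left(R + w\right) \left(2 w + R w\right)$)
$-22735 + f{\left(E,40 \right)} = -22735 + 40 \left(\left(-132\right)^{2} + 2 \left(-132\right) + 2 \cdot 40 - 5280\right) = -22735 + 40 \left(17424 - 264 + 80 - 5280\right) = -22735 + 40 \cdot 11960 = -22735 + 478400 = 455665$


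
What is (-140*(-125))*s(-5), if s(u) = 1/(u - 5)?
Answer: -1750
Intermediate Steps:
s(u) = 1/(-5 + u)
(-140*(-125))*s(-5) = (-140*(-125))/(-5 - 5) = 17500/(-10) = 17500*(-1/10) = -1750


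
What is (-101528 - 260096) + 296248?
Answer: -65376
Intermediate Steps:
(-101528 - 260096) + 296248 = -361624 + 296248 = -65376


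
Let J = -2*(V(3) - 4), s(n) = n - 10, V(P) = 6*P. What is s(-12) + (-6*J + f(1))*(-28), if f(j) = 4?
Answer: -4838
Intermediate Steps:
s(n) = -10 + n
J = -28 (J = -2*(6*3 - 4) = -2*(18 - 4) = -2*14 = -28)
s(-12) + (-6*J + f(1))*(-28) = (-10 - 12) + (-6*(-28) + 4)*(-28) = -22 + (168 + 4)*(-28) = -22 + 172*(-28) = -22 - 4816 = -4838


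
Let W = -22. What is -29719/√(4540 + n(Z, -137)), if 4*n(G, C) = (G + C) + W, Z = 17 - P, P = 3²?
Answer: -59438*√2001/6003 ≈ -442.91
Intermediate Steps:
P = 9
Z = 8 (Z = 17 - 1*9 = 17 - 9 = 8)
n(G, C) = -11/2 + C/4 + G/4 (n(G, C) = ((G + C) - 22)/4 = ((C + G) - 22)/4 = (-22 + C + G)/4 = -11/2 + C/4 + G/4)
-29719/√(4540 + n(Z, -137)) = -29719/√(4540 + (-11/2 + (¼)*(-137) + (¼)*8)) = -29719/√(4540 + (-11/2 - 137/4 + 2)) = -29719/√(4540 - 151/4) = -29719*2*√2001/6003 = -59438*√2001/6003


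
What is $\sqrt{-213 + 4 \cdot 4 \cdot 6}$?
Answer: $3 i \sqrt{13} \approx 10.817 i$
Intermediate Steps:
$\sqrt{-213 + 4 \cdot 4 \cdot 6} = \sqrt{-213 + 16 \cdot 6} = \sqrt{-213 + 96} = \sqrt{-117} = 3 i \sqrt{13}$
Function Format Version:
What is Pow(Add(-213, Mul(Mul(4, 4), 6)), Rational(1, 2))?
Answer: Mul(3, I, Pow(13, Rational(1, 2))) ≈ Mul(10.817, I)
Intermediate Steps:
Pow(Add(-213, Mul(Mul(4, 4), 6)), Rational(1, 2)) = Pow(Add(-213, Mul(16, 6)), Rational(1, 2)) = Pow(Add(-213, 96), Rational(1, 2)) = Pow(-117, Rational(1, 2)) = Mul(3, I, Pow(13, Rational(1, 2)))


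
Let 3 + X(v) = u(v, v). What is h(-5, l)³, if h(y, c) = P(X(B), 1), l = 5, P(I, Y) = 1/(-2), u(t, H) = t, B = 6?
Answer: -⅛ ≈ -0.12500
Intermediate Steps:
X(v) = -3 + v
P(I, Y) = -½
h(y, c) = -½
h(-5, l)³ = (-½)³ = -⅛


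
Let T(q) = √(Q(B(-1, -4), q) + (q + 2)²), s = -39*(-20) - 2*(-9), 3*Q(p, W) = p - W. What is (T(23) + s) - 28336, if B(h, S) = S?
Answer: -27538 + 2*√154 ≈ -27513.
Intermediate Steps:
Q(p, W) = -W/3 + p/3 (Q(p, W) = (p - W)/3 = -W/3 + p/3)
s = 798 (s = 780 + 18 = 798)
T(q) = √(-4/3 + (2 + q)² - q/3) (T(q) = √((-q/3 + (⅓)*(-4)) + (q + 2)²) = √((-q/3 - 4/3) + (2 + q)²) = √((-4/3 - q/3) + (2 + q)²) = √(-4/3 + (2 + q)² - q/3))
(T(23) + s) - 28336 = (√(-12 - 3*23 + 9*(2 + 23)²)/3 + 798) - 28336 = (√(-12 - 69 + 9*25²)/3 + 798) - 28336 = (√(-12 - 69 + 9*625)/3 + 798) - 28336 = (√(-12 - 69 + 5625)/3 + 798) - 28336 = (√5544/3 + 798) - 28336 = ((6*√154)/3 + 798) - 28336 = (2*√154 + 798) - 28336 = (798 + 2*√154) - 28336 = -27538 + 2*√154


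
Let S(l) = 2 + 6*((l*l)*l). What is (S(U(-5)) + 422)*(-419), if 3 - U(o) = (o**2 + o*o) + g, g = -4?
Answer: 199702942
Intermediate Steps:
U(o) = 7 - 2*o**2 (U(o) = 3 - ((o**2 + o*o) - 4) = 3 - ((o**2 + o**2) - 4) = 3 - (2*o**2 - 4) = 3 - (-4 + 2*o**2) = 3 + (4 - 2*o**2) = 7 - 2*o**2)
S(l) = 2 + 6*l**3 (S(l) = 2 + 6*(l**2*l) = 2 + 6*l**3)
(S(U(-5)) + 422)*(-419) = ((2 + 6*(7 - 2*(-5)**2)**3) + 422)*(-419) = ((2 + 6*(7 - 2*25)**3) + 422)*(-419) = ((2 + 6*(7 - 50)**3) + 422)*(-419) = ((2 + 6*(-43)**3) + 422)*(-419) = ((2 + 6*(-79507)) + 422)*(-419) = ((2 - 477042) + 422)*(-419) = (-477040 + 422)*(-419) = -476618*(-419) = 199702942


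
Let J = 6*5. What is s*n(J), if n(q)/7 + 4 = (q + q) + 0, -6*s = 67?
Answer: -13132/3 ≈ -4377.3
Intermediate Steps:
s = -67/6 (s = -⅙*67 = -67/6 ≈ -11.167)
J = 30
n(q) = -28 + 14*q (n(q) = -28 + 7*((q + q) + 0) = -28 + 7*(2*q + 0) = -28 + 7*(2*q) = -28 + 14*q)
s*n(J) = -67*(-28 + 14*30)/6 = -67*(-28 + 420)/6 = -67/6*392 = -13132/3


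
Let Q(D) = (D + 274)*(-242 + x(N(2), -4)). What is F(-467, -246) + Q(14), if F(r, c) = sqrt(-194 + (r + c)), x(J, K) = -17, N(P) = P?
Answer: -74592 + I*sqrt(907) ≈ -74592.0 + 30.116*I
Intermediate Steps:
F(r, c) = sqrt(-194 + c + r) (F(r, c) = sqrt(-194 + (c + r)) = sqrt(-194 + c + r))
Q(D) = -70966 - 259*D (Q(D) = (D + 274)*(-242 - 17) = (274 + D)*(-259) = -70966 - 259*D)
F(-467, -246) + Q(14) = sqrt(-194 - 246 - 467) + (-70966 - 259*14) = sqrt(-907) + (-70966 - 3626) = I*sqrt(907) - 74592 = -74592 + I*sqrt(907)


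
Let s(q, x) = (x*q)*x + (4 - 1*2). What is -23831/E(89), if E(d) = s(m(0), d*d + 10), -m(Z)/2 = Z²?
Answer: -23831/2 ≈ -11916.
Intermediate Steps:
m(Z) = -2*Z²
s(q, x) = 2 + q*x² (s(q, x) = (q*x)*x + (4 - 2) = q*x² + 2 = 2 + q*x²)
E(d) = 2 (E(d) = 2 + (-2*0²)*(d*d + 10)² = 2 + (-2*0)*(d² + 10)² = 2 + 0*(10 + d²)² = 2 + 0 = 2)
-23831/E(89) = -23831/2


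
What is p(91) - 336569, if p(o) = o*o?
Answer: -328288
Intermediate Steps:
p(o) = o²
p(91) - 336569 = 91² - 336569 = 8281 - 336569 = -328288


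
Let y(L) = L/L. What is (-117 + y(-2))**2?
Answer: 13456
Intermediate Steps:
y(L) = 1
(-117 + y(-2))**2 = (-117 + 1)**2 = (-116)**2 = 13456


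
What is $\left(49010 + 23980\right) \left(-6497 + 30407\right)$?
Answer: $1745190900$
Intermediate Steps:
$\left(49010 + 23980\right) \left(-6497 + 30407\right) = 72990 \cdot 23910 = 1745190900$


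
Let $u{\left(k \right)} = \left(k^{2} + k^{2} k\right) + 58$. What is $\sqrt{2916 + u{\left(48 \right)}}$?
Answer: $\sqrt{115870} \approx 340.4$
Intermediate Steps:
$u{\left(k \right)} = 58 + k^{2} + k^{3}$ ($u{\left(k \right)} = \left(k^{2} + k^{3}\right) + 58 = 58 + k^{2} + k^{3}$)
$\sqrt{2916 + u{\left(48 \right)}} = \sqrt{2916 + \left(58 + 48^{2} + 48^{3}\right)} = \sqrt{2916 + \left(58 + 2304 + 110592\right)} = \sqrt{2916 + 112954} = \sqrt{115870}$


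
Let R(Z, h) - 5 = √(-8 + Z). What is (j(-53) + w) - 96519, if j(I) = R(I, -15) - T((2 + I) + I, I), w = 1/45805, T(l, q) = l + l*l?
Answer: -4911486929/45805 + I*√61 ≈ -1.0723e+5 + 7.8102*I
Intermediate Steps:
R(Z, h) = 5 + √(-8 + Z)
T(l, q) = l + l²
w = 1/45805 ≈ 2.1832e-5
j(I) = 5 + √(-8 + I) - (2 + 2*I)*(3 + 2*I) (j(I) = (5 + √(-8 + I)) - ((2 + I) + I)*(1 + ((2 + I) + I)) = (5 + √(-8 + I)) - (2 + 2*I)*(1 + (2 + 2*I)) = (5 + √(-8 + I)) - (2 + 2*I)*(3 + 2*I) = 5 + √(-8 + I) - (2 + 2*I)*(3 + 2*I))
(j(-53) + w) - 96519 = ((-1 + √(-8 - 53) - 10*(-53) - 4*(-53)²) + 1/45805) - 96519 = ((-1 + √(-61) + 530 - 4*2809) + 1/45805) - 96519 = ((-1 + I*√61 + 530 - 11236) + 1/45805) - 96519 = ((-10707 + I*√61) + 1/45805) - 96519 = (-490434134/45805 + I*√61) - 96519 = -4911486929/45805 + I*√61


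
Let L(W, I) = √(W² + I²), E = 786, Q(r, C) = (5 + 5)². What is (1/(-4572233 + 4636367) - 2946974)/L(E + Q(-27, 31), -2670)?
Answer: -189001230515*√1978474/253774903032 ≈ -1047.6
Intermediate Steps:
Q(r, C) = 100 (Q(r, C) = 10² = 100)
L(W, I) = √(I² + W²)
(1/(-4572233 + 4636367) - 2946974)/L(E + Q(-27, 31), -2670) = (1/(-4572233 + 4636367) - 2946974)/(√((-2670)² + (786 + 100)²)) = (1/64134 - 2946974)/(√(7128900 + 886²)) = (1/64134 - 2946974)/(√(7128900 + 784996)) = -189001230515*√1978474/3956948/64134 = -189001230515*√1978474/253774903032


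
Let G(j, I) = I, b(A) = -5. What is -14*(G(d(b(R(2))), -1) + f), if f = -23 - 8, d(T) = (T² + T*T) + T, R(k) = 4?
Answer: 448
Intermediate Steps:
d(T) = T + 2*T² (d(T) = (T² + T²) + T = 2*T² + T = T + 2*T²)
f = -31
-14*(G(d(b(R(2))), -1) + f) = -14*(-1 - 31) = -14*(-32) = 448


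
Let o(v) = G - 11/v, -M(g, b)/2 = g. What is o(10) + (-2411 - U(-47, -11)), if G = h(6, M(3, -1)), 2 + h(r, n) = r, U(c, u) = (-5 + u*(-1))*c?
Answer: -21261/10 ≈ -2126.1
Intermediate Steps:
U(c, u) = c*(-5 - u) (U(c, u) = (-5 - u)*c = c*(-5 - u))
M(g, b) = -2*g
h(r, n) = -2 + r
G = 4 (G = -2 + 6 = 4)
o(v) = 4 - 11/v
o(10) + (-2411 - U(-47, -11)) = (4 - 11/10) + (-2411 - (-1)*(-47)*(5 - 11)) = (4 - 11*⅒) + (-2411 - (-1)*(-47)*(-6)) = (4 - 11/10) + (-2411 - 1*(-282)) = 29/10 + (-2411 + 282) = 29/10 - 2129 = -21261/10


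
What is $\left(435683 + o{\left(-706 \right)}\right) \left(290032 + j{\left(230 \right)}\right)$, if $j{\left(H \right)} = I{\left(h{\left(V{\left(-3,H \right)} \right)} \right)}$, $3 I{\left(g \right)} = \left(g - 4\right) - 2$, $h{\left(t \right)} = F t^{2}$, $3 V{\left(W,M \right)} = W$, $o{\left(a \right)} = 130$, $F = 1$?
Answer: $126398989661$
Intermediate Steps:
$V{\left(W,M \right)} = \frac{W}{3}$
$h{\left(t \right)} = t^{2}$ ($h{\left(t \right)} = 1 t^{2} = t^{2}$)
$I{\left(g \right)} = -2 + \frac{g}{3}$ ($I{\left(g \right)} = \frac{\left(g - 4\right) - 2}{3} = \frac{\left(-4 + g\right) - 2}{3} = \frac{-6 + g}{3} = -2 + \frac{g}{3}$)
$j{\left(H \right)} = - \frac{5}{3}$ ($j{\left(H \right)} = -2 + \frac{\left(\frac{1}{3} \left(-3\right)\right)^{2}}{3} = -2 + \frac{\left(-1\right)^{2}}{3} = -2 + \frac{1}{3} \cdot 1 = -2 + \frac{1}{3} = - \frac{5}{3}$)
$\left(435683 + o{\left(-706 \right)}\right) \left(290032 + j{\left(230 \right)}\right) = \left(435683 + 130\right) \left(290032 - \frac{5}{3}\right) = 435813 \cdot \frac{870091}{3} = 126398989661$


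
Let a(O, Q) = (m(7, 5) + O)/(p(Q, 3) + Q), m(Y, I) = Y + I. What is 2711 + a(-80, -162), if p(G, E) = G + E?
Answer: 870299/321 ≈ 2711.2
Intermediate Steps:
p(G, E) = E + G
m(Y, I) = I + Y
a(O, Q) = (12 + O)/(3 + 2*Q) (a(O, Q) = ((5 + 7) + O)/((3 + Q) + Q) = (12 + O)/(3 + 2*Q))
2711 + a(-80, -162) = 2711 + (12 - 80)/(3 + 2*(-162)) = 2711 - 68/(3 - 324) = 2711 - 68/(-321) = 2711 - 1/321*(-68) = 2711 + 68/321 = 870299/321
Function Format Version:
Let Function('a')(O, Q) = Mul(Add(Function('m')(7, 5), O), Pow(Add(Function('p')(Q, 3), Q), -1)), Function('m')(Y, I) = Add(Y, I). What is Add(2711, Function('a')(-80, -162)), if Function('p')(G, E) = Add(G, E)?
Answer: Rational(870299, 321) ≈ 2711.2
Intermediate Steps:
Function('p')(G, E) = Add(E, G)
Function('m')(Y, I) = Add(I, Y)
Function('a')(O, Q) = Mul(Pow(Add(3, Mul(2, Q)), -1), Add(12, O)) (Function('a')(O, Q) = Mul(Add(Add(5, 7), O), Pow(Add(Add(3, Q), Q), -1)) = Mul(Add(12, O), Pow(Add(3, Mul(2, Q)), -1)) = Mul(Pow(Add(3, Mul(2, Q)), -1), Add(12, O)))
Add(2711, Function('a')(-80, -162)) = Add(2711, Mul(Pow(Add(3, Mul(2, -162)), -1), Add(12, -80))) = Add(2711, Mul(Pow(Add(3, -324), -1), -68)) = Add(2711, Mul(Pow(-321, -1), -68)) = Add(2711, Mul(Rational(-1, 321), -68)) = Add(2711, Rational(68, 321)) = Rational(870299, 321)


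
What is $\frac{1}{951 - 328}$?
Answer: $\frac{1}{623} \approx 0.0016051$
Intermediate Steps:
$\frac{1}{951 - 328} = \frac{1}{623}$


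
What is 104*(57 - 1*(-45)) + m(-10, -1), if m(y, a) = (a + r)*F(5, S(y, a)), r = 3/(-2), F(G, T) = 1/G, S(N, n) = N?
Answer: 21215/2 ≈ 10608.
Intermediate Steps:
r = -3/2 (r = 3*(-½) = -3/2 ≈ -1.5000)
m(y, a) = -3/10 + a/5 (m(y, a) = (a - 3/2)/5 = (-3/2 + a)*(⅕) = -3/10 + a/5)
104*(57 - 1*(-45)) + m(-10, -1) = 104*(57 - 1*(-45)) + (-3/10 + (⅕)*(-1)) = 104*(57 + 45) + (-3/10 - ⅕) = 104*102 - ½ = 10608 - ½ = 21215/2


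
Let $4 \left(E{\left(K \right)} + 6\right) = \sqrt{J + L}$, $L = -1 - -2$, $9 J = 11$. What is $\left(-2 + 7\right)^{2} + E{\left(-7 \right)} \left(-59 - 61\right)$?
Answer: $745 - 20 \sqrt{5} \approx 700.28$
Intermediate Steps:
$J = \frac{11}{9}$ ($J = \frac{1}{9} \cdot 11 = \frac{11}{9} \approx 1.2222$)
$L = 1$ ($L = -1 + 2 = 1$)
$E{\left(K \right)} = -6 + \frac{\sqrt{5}}{6}$ ($E{\left(K \right)} = -6 + \frac{\sqrt{\frac{11}{9} + 1}}{4} = -6 + \frac{\sqrt{\frac{20}{9}}}{4} = -6 + \frac{\frac{2}{3} \sqrt{5}}{4} = -6 + \frac{\sqrt{5}}{6}$)
$\left(-2 + 7\right)^{2} + E{\left(-7 \right)} \left(-59 - 61\right) = \left(-2 + 7\right)^{2} + \left(-6 + \frac{\sqrt{5}}{6}\right) \left(-59 - 61\right) = 5^{2} + \left(-6 + \frac{\sqrt{5}}{6}\right) \left(-59 - 61\right) = 25 + \left(-6 + \frac{\sqrt{5}}{6}\right) \left(-120\right) = 25 + \left(720 - 20 \sqrt{5}\right) = 745 - 20 \sqrt{5}$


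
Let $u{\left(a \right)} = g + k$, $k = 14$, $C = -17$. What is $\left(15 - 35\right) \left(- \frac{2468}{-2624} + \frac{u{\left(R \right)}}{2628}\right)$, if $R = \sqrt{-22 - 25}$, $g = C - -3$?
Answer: $- \frac{3085}{164} \approx -18.811$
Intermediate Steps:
$g = -14$ ($g = -17 - -3 = -17 + 3 = -14$)
$R = i \sqrt{47}$ ($R = \sqrt{-47} = i \sqrt{47} \approx 6.8557 i$)
$u{\left(a \right)} = 0$ ($u{\left(a \right)} = -14 + 14 = 0$)
$\left(15 - 35\right) \left(- \frac{2468}{-2624} + \frac{u{\left(R \right)}}{2628}\right) = \left(15 - 35\right) \left(- \frac{2468}{-2624} + \frac{0}{2628}\right) = \left(15 - 35\right) \left(\left(-2468\right) \left(- \frac{1}{2624}\right) + 0 \cdot \frac{1}{2628}\right) = - 20 \left(\frac{617}{656} + 0\right) = \left(-20\right) \frac{617}{656} = - \frac{3085}{164}$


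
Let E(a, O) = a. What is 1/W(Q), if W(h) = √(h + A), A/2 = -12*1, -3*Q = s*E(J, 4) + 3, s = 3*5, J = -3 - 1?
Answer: -I*√5/5 ≈ -0.44721*I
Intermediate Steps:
J = -4
s = 15
Q = 19 (Q = -(15*(-4) + 3)/3 = -(-60 + 3)/3 = -⅓*(-57) = 19)
A = -24 (A = 2*(-12*1) = 2*(-12) = -24)
W(h) = √(-24 + h) (W(h) = √(h - 24) = √(-24 + h))
1/W(Q) = 1/(√(-24 + 19)) = 1/(√(-5)) = 1/(I*√5) = -I*√5/5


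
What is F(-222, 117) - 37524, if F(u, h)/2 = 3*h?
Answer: -36822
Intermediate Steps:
F(u, h) = 6*h (F(u, h) = 2*(3*h) = 6*h)
F(-222, 117) - 37524 = 6*117 - 37524 = 702 - 37524 = -36822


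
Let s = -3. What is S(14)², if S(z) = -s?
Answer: 9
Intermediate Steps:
S(z) = 3 (S(z) = -1*(-3) = 3)
S(14)² = 3² = 9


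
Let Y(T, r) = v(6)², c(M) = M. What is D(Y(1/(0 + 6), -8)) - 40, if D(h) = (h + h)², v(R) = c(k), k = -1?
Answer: -36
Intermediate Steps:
v(R) = -1
Y(T, r) = 1 (Y(T, r) = (-1)² = 1)
D(h) = 4*h² (D(h) = (2*h)² = 4*h²)
D(Y(1/(0 + 6), -8)) - 40 = 4*1² - 40 = 4*1 - 40 = 4 - 40 = -36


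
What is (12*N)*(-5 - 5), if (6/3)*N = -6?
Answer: 360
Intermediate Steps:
N = -3 (N = (1/2)*(-6) = -3)
(12*N)*(-5 - 5) = (12*(-3))*(-5 - 5) = -36*(-10) = 360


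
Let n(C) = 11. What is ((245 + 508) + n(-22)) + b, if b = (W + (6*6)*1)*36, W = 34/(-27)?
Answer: 6044/3 ≈ 2014.7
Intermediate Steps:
W = -34/27 (W = 34*(-1/27) = -34/27 ≈ -1.2593)
b = 3752/3 (b = (-34/27 + (6*6)*1)*36 = (-34/27 + 36*1)*36 = (-34/27 + 36)*36 = (938/27)*36 = 3752/3 ≈ 1250.7)
((245 + 508) + n(-22)) + b = ((245 + 508) + 11) + 3752/3 = (753 + 11) + 3752/3 = 764 + 3752/3 = 6044/3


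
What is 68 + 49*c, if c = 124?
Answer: 6144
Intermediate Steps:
68 + 49*c = 68 + 49*124 = 68 + 6076 = 6144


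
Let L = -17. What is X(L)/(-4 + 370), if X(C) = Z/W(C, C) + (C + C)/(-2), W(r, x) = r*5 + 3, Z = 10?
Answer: 346/7503 ≈ 0.046115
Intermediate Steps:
W(r, x) = 3 + 5*r (W(r, x) = 5*r + 3 = 3 + 5*r)
X(C) = -C + 10/(3 + 5*C) (X(C) = 10/(3 + 5*C) + (C + C)/(-2) = 10/(3 + 5*C) + (2*C)*(-½) = 10/(3 + 5*C) - C = -C + 10/(3 + 5*C))
X(L)/(-4 + 370) = (-1*(-17) + 10/(3 + 5*(-17)))/(-4 + 370) = (17 + 10/(3 - 85))/366 = (17 + 10/(-82))*(1/366) = (17 + 10*(-1/82))*(1/366) = (17 - 5/41)*(1/366) = (692/41)*(1/366) = 346/7503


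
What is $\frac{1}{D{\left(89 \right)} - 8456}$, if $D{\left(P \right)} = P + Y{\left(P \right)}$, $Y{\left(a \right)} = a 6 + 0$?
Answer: $- \frac{1}{7833} \approx -0.00012767$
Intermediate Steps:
$Y{\left(a \right)} = 6 a$ ($Y{\left(a \right)} = 6 a + 0 = 6 a$)
$D{\left(P \right)} = 7 P$ ($D{\left(P \right)} = P + 6 P = 7 P$)
$\frac{1}{D{\left(89 \right)} - 8456} = \frac{1}{7 \cdot 89 - 8456} = \frac{1}{623 - 8456} = \frac{1}{-7833} = - \frac{1}{7833}$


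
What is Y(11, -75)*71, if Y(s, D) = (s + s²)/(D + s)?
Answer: -2343/16 ≈ -146.44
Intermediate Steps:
Y(s, D) = (s + s²)/(D + s)
Y(11, -75)*71 = (11*(1 + 11)/(-75 + 11))*71 = (11*12/(-64))*71 = (11*(-1/64)*12)*71 = -33/16*71 = -2343/16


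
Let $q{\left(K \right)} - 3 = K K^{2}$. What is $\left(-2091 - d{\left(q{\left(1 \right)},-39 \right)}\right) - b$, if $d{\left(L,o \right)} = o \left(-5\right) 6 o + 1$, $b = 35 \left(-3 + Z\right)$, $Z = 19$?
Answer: $42978$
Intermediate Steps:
$q{\left(K \right)} = 3 + K^{3}$ ($q{\left(K \right)} = 3 + K K^{2} = 3 + K^{3}$)
$b = 560$ ($b = 35 \left(-3 + 19\right) = 35 \cdot 16 = 560$)
$d{\left(L,o \right)} = 1 - 30 o^{2}$ ($d{\left(L,o \right)} = o \left(- 30 o\right) + 1 = - 30 o^{2} + 1 = 1 - 30 o^{2}$)
$\left(-2091 - d{\left(q{\left(1 \right)},-39 \right)}\right) - b = \left(-2091 - \left(1 - 30 \left(-39\right)^{2}\right)\right) - 560 = \left(-2091 - \left(1 - 45630\right)\right) - 560 = \left(-2091 - -45629\right) - 560 = \left(-2091 + 45629\right) - 560 = 43538 - 560 = 42978$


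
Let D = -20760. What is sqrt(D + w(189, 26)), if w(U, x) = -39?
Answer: 3*I*sqrt(2311) ≈ 144.22*I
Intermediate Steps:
sqrt(D + w(189, 26)) = sqrt(-20760 - 39) = sqrt(-20799) = 3*I*sqrt(2311)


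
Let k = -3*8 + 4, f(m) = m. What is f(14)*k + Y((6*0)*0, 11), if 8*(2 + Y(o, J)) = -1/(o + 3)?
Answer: -6769/24 ≈ -282.04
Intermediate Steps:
Y(o, J) = -2 - 1/(8*(3 + o)) (Y(o, J) = -2 + (-1/(o + 3))/8 = -2 + (-1/(3 + o))/8 = -2 - 1/(8*(3 + o)))
k = -20 (k = -24 + 4 = -20)
f(14)*k + Y((6*0)*0, 11) = 14*(-20) + (-49 - 16*6*0*0)/(8*(3 + (6*0)*0)) = -280 + (-49 - 0*0)/(8*(3 + 0*0)) = -280 + (-49 - 16*0)/(8*(3 + 0)) = -280 + (⅛)*(-49 + 0)/3 = -280 + (⅛)*(⅓)*(-49) = -280 - 49/24 = -6769/24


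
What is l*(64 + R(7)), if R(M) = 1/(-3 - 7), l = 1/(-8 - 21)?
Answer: -639/290 ≈ -2.2034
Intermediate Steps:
l = -1/29 (l = 1/(-29) = -1/29 ≈ -0.034483)
R(M) = -⅒ (R(M) = 1/(-10) = -⅒)
l*(64 + R(7)) = -(64 - ⅒)/29 = -1/29*639/10 = -639/290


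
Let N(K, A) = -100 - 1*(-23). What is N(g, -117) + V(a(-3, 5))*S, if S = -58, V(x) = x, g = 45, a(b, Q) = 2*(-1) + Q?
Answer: -251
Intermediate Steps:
a(b, Q) = -2 + Q
N(K, A) = -77 (N(K, A) = -100 + 23 = -77)
N(g, -117) + V(a(-3, 5))*S = -77 + (-2 + 5)*(-58) = -77 + 3*(-58) = -77 - 174 = -251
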